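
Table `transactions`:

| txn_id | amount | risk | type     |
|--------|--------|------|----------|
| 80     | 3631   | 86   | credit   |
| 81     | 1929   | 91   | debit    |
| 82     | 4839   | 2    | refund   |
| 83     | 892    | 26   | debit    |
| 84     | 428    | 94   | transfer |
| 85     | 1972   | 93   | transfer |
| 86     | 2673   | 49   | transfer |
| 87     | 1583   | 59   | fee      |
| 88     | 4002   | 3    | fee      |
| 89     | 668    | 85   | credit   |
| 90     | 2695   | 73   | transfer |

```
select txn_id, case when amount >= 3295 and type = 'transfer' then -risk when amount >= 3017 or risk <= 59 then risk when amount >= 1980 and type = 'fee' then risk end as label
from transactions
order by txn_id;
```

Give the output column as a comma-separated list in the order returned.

txn_id=80: amount >= 3017 or risk <= 59 → 86
txn_id=81: (no match → NULL) → NULL
txn_id=82: amount >= 3017 or risk <= 59 → 2
txn_id=83: amount >= 3017 or risk <= 59 → 26
txn_id=84: (no match → NULL) → NULL
txn_id=85: (no match → NULL) → NULL
txn_id=86: amount >= 3017 or risk <= 59 → 49
txn_id=87: amount >= 3017 or risk <= 59 → 59
txn_id=88: amount >= 3017 or risk <= 59 → 3
txn_id=89: (no match → NULL) → NULL
txn_id=90: (no match → NULL) → NULL

86, NULL, 2, 26, NULL, NULL, 49, 59, 3, NULL, NULL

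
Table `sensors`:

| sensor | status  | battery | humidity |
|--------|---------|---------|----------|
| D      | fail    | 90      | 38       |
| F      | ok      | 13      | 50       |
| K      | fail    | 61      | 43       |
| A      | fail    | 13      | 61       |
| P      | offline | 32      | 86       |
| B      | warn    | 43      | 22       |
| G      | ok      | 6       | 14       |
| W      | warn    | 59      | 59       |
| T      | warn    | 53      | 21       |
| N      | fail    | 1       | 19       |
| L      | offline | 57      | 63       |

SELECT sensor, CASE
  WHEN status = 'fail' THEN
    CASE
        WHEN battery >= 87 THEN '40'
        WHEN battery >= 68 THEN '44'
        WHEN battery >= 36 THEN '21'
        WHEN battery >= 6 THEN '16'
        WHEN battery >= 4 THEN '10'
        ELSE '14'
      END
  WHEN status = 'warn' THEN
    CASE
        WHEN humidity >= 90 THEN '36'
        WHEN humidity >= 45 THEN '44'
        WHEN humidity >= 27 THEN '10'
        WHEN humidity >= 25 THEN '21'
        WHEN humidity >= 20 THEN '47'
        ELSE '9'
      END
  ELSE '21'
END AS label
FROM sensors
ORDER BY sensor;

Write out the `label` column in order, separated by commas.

16, 47, 40, 21, 21, 21, 21, 14, 21, 47, 44

sensor=A: status='fail' → inner[battery >= 6] → 16
sensor=B: status='warn' → inner[humidity >= 20] → 47
sensor=D: status='fail' → inner[battery >= 87] → 40
sensor=F: status='ok' → outer ELSE → 21
sensor=G: status='ok' → outer ELSE → 21
sensor=K: status='fail' → inner[battery >= 36] → 21
sensor=L: status='offline' → outer ELSE → 21
sensor=N: status='fail' → inner[ELSE] → 14
sensor=P: status='offline' → outer ELSE → 21
sensor=T: status='warn' → inner[humidity >= 20] → 47
sensor=W: status='warn' → inner[humidity >= 45] → 44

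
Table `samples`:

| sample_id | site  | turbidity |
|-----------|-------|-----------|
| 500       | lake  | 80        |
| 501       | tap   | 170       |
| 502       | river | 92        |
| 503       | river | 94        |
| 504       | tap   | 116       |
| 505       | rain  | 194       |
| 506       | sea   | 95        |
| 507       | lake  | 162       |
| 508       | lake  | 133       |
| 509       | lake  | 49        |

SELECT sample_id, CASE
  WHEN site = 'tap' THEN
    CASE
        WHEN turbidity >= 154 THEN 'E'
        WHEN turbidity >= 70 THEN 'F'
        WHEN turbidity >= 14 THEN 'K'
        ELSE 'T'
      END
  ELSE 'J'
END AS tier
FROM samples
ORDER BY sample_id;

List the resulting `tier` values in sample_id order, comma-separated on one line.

J, E, J, J, F, J, J, J, J, J

sample_id=500: site='lake' → outer ELSE → J
sample_id=501: site='tap' → inner[turbidity >= 154] → E
sample_id=502: site='river' → outer ELSE → J
sample_id=503: site='river' → outer ELSE → J
sample_id=504: site='tap' → inner[turbidity >= 70] → F
sample_id=505: site='rain' → outer ELSE → J
sample_id=506: site='sea' → outer ELSE → J
sample_id=507: site='lake' → outer ELSE → J
sample_id=508: site='lake' → outer ELSE → J
sample_id=509: site='lake' → outer ELSE → J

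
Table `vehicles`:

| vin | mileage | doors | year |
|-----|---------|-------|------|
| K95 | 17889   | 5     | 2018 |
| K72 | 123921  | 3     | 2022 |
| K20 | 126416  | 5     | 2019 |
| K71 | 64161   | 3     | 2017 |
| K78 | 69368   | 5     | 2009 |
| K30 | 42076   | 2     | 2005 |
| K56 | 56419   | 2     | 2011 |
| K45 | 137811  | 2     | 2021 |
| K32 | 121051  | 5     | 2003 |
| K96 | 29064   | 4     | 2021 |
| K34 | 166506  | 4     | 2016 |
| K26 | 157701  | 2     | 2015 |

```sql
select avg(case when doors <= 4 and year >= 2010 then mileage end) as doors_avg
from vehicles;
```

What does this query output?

105083.2857142857

vin=K95: ✗
vin=K72: ✓ → 123921
vin=K20: ✗
vin=K71: ✓ → 64161
vin=K78: ✗
vin=K30: ✗
vin=K56: ✓ → 56419
vin=K45: ✓ → 137811
vin=K32: ✗
vin=K96: ✓ → 29064
vin=K34: ✓ → 166506
vin=K26: ✓ → 157701
doors_avg = (123921 + 64161 + 56419 + 137811 + 29064 + 166506 + 157701) / 7 = 105083.2857142857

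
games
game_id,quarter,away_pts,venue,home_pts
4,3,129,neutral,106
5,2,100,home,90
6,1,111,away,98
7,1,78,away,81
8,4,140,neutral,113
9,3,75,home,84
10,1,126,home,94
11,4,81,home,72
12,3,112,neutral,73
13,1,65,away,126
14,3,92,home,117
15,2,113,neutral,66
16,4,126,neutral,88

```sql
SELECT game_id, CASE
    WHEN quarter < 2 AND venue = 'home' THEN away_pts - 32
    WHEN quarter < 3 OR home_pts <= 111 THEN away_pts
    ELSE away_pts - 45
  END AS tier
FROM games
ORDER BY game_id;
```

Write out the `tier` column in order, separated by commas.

game_id=4: quarter < 3 OR home_pts <= 111 → 129
game_id=5: quarter < 3 OR home_pts <= 111 → 100
game_id=6: quarter < 3 OR home_pts <= 111 → 111
game_id=7: quarter < 3 OR home_pts <= 111 → 78
game_id=8: ELSE → 95
game_id=9: quarter < 3 OR home_pts <= 111 → 75
game_id=10: quarter < 2 AND venue = 'home' → 94
game_id=11: quarter < 3 OR home_pts <= 111 → 81
game_id=12: quarter < 3 OR home_pts <= 111 → 112
game_id=13: quarter < 3 OR home_pts <= 111 → 65
game_id=14: ELSE → 47
game_id=15: quarter < 3 OR home_pts <= 111 → 113
game_id=16: quarter < 3 OR home_pts <= 111 → 126

129, 100, 111, 78, 95, 75, 94, 81, 112, 65, 47, 113, 126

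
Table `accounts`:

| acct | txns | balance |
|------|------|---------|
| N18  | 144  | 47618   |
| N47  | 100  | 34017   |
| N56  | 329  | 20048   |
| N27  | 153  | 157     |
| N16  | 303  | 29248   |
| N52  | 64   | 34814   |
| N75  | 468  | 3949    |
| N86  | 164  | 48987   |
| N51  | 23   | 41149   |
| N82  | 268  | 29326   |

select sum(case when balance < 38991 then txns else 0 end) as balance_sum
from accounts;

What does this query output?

1685

acct=N18: ✗
acct=N47: ✓ → 100
acct=N56: ✓ → 329
acct=N27: ✓ → 153
acct=N16: ✓ → 303
acct=N52: ✓ → 64
acct=N75: ✓ → 468
acct=N86: ✗
acct=N51: ✗
acct=N82: ✓ → 268
balance_sum = 100 + 329 + 153 + 303 + 64 + 468 + 268 = 1685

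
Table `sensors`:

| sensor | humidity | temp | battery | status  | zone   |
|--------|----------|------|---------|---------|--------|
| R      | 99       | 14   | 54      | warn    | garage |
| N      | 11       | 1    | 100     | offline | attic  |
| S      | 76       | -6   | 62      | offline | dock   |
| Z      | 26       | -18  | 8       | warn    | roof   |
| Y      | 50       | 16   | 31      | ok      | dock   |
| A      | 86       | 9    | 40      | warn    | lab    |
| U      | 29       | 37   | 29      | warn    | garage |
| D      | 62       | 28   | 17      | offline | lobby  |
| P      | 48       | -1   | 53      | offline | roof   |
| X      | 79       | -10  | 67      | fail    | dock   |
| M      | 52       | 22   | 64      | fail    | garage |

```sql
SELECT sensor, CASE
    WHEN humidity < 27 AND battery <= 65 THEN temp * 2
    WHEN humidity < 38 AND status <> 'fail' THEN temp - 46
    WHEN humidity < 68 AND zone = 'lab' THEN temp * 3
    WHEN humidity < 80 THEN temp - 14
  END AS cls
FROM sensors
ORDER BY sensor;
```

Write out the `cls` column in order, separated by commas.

sensor=A: (no match → NULL) → NULL
sensor=D: humidity < 80 → 14
sensor=M: humidity < 80 → 8
sensor=N: humidity < 38 AND status <> 'fail' → -45
sensor=P: humidity < 80 → -15
sensor=R: (no match → NULL) → NULL
sensor=S: humidity < 80 → -20
sensor=U: humidity < 38 AND status <> 'fail' → -9
sensor=X: humidity < 80 → -24
sensor=Y: humidity < 80 → 2
sensor=Z: humidity < 27 AND battery <= 65 → -36

NULL, 14, 8, -45, -15, NULL, -20, -9, -24, 2, -36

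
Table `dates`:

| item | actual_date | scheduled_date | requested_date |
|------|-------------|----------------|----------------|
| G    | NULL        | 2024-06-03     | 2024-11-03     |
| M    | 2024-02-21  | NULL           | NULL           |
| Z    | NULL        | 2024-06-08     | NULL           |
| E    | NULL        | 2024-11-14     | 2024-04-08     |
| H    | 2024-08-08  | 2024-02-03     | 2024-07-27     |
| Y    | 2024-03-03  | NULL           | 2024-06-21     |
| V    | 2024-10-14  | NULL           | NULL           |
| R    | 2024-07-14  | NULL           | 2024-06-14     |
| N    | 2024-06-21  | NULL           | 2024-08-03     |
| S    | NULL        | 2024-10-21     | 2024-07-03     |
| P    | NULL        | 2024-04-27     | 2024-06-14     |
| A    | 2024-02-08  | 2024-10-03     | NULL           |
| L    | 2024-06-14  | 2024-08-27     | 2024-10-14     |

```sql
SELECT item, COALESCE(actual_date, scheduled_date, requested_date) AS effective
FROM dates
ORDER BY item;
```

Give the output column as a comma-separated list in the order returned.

2024-02-08, 2024-11-14, 2024-06-03, 2024-08-08, 2024-06-14, 2024-02-21, 2024-06-21, 2024-04-27, 2024-07-14, 2024-10-21, 2024-10-14, 2024-03-03, 2024-06-08

item=A: actual_date=2024-02-08 → 2024-02-08
item=E: actual_date=NULL, scheduled_date=2024-11-14 → 2024-11-14
item=G: actual_date=NULL, scheduled_date=2024-06-03 → 2024-06-03
item=H: actual_date=2024-08-08 → 2024-08-08
item=L: actual_date=2024-06-14 → 2024-06-14
item=M: actual_date=2024-02-21 → 2024-02-21
item=N: actual_date=2024-06-21 → 2024-06-21
item=P: actual_date=NULL, scheduled_date=2024-04-27 → 2024-04-27
item=R: actual_date=2024-07-14 → 2024-07-14
item=S: actual_date=NULL, scheduled_date=2024-10-21 → 2024-10-21
item=V: actual_date=2024-10-14 → 2024-10-14
item=Y: actual_date=2024-03-03 → 2024-03-03
item=Z: actual_date=NULL, scheduled_date=2024-06-08 → 2024-06-08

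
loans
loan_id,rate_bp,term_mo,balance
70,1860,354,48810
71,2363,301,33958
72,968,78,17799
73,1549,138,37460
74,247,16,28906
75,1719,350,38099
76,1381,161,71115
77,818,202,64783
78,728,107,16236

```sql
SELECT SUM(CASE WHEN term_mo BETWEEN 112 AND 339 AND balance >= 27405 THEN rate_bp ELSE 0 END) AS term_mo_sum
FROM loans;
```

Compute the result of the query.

loan_id=70: ✗
loan_id=71: ✓ → 2363
loan_id=72: ✗
loan_id=73: ✓ → 1549
loan_id=74: ✗
loan_id=75: ✗
loan_id=76: ✓ → 1381
loan_id=77: ✓ → 818
loan_id=78: ✗
term_mo_sum = 2363 + 1549 + 1381 + 818 = 6111

6111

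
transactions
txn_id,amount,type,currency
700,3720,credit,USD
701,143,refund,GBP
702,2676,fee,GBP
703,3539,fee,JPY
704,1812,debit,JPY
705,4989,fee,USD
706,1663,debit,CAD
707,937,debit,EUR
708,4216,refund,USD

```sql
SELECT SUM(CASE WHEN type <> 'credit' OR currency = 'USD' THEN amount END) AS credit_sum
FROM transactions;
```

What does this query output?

txn_id=700: ✓ → 3720
txn_id=701: ✓ → 143
txn_id=702: ✓ → 2676
txn_id=703: ✓ → 3539
txn_id=704: ✓ → 1812
txn_id=705: ✓ → 4989
txn_id=706: ✓ → 1663
txn_id=707: ✓ → 937
txn_id=708: ✓ → 4216
credit_sum = 3720 + 143 + 2676 + 3539 + 1812 + 4989 + 1663 + 937 + 4216 = 23695

23695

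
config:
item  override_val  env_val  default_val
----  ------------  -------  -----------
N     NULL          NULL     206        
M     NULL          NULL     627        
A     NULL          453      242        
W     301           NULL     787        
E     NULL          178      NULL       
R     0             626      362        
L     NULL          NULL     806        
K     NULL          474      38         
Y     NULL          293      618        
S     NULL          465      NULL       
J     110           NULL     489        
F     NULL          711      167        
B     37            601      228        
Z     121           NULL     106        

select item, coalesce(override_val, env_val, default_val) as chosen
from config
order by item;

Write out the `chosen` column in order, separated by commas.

item=A: override_val=NULL, env_val=453 → 453
item=B: override_val=37 → 37
item=E: override_val=NULL, env_val=178 → 178
item=F: override_val=NULL, env_val=711 → 711
item=J: override_val=110 → 110
item=K: override_val=NULL, env_val=474 → 474
item=L: override_val=NULL, env_val=NULL, default_val=806 → 806
item=M: override_val=NULL, env_val=NULL, default_val=627 → 627
item=N: override_val=NULL, env_val=NULL, default_val=206 → 206
item=R: override_val=0 → 0
item=S: override_val=NULL, env_val=465 → 465
item=W: override_val=301 → 301
item=Y: override_val=NULL, env_val=293 → 293
item=Z: override_val=121 → 121

453, 37, 178, 711, 110, 474, 806, 627, 206, 0, 465, 301, 293, 121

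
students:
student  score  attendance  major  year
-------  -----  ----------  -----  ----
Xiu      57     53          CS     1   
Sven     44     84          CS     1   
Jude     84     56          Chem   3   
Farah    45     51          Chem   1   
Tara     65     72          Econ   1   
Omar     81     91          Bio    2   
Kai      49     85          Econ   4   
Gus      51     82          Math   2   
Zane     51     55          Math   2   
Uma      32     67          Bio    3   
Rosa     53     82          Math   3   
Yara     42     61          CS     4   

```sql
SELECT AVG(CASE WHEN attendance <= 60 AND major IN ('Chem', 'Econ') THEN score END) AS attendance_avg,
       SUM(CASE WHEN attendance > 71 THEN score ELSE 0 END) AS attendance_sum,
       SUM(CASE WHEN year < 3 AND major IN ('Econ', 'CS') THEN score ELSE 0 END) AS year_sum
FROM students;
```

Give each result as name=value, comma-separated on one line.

[attendance_avg: attendance <= 60 AND major IN ('Chem', 'Econ')]
student=Xiu: ✗
student=Sven: ✗
student=Jude: ✓ → 84
student=Farah: ✓ → 45
student=Tara: ✗
student=Omar: ✗
student=Kai: ✗
student=Gus: ✗
student=Zane: ✗
student=Uma: ✗
student=Rosa: ✗
student=Yara: ✗
attendance_avg = (84 + 45) / 2 = 64.5
—
[attendance_sum: attendance > 71]
student=Xiu: ✗
student=Sven: ✓ → 44
student=Jude: ✗
student=Farah: ✗
student=Tara: ✓ → 65
student=Omar: ✓ → 81
student=Kai: ✓ → 49
student=Gus: ✓ → 51
student=Zane: ✗
student=Uma: ✗
student=Rosa: ✓ → 53
student=Yara: ✗
attendance_sum = 44 + 65 + 81 + 49 + 51 + 53 = 343
—
[year_sum: year < 3 AND major IN ('Econ', 'CS')]
student=Xiu: ✓ → 57
student=Sven: ✓ → 44
student=Jude: ✗
student=Farah: ✗
student=Tara: ✓ → 65
student=Omar: ✗
student=Kai: ✗
student=Gus: ✗
student=Zane: ✗
student=Uma: ✗
student=Rosa: ✗
student=Yara: ✗
year_sum = 57 + 44 + 65 = 166

attendance_avg=64.5, attendance_sum=343, year_sum=166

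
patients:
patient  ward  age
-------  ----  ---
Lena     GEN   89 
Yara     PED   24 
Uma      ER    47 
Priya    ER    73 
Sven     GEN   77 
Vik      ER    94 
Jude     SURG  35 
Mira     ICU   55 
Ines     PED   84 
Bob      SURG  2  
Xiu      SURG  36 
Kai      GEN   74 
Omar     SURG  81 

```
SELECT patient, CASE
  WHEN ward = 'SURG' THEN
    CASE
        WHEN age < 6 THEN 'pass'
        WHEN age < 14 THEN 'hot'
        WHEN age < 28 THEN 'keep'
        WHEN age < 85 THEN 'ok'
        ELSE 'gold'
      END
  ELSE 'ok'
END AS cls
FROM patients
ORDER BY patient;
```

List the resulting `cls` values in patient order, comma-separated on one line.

pass, ok, ok, ok, ok, ok, ok, ok, ok, ok, ok, ok, ok

patient=Bob: ward='SURG' → inner[age < 6] → pass
patient=Ines: ward='PED' → outer ELSE → ok
patient=Jude: ward='SURG' → inner[age < 85] → ok
patient=Kai: ward='GEN' → outer ELSE → ok
patient=Lena: ward='GEN' → outer ELSE → ok
patient=Mira: ward='ICU' → outer ELSE → ok
patient=Omar: ward='SURG' → inner[age < 85] → ok
patient=Priya: ward='ER' → outer ELSE → ok
patient=Sven: ward='GEN' → outer ELSE → ok
patient=Uma: ward='ER' → outer ELSE → ok
patient=Vik: ward='ER' → outer ELSE → ok
patient=Xiu: ward='SURG' → inner[age < 85] → ok
patient=Yara: ward='PED' → outer ELSE → ok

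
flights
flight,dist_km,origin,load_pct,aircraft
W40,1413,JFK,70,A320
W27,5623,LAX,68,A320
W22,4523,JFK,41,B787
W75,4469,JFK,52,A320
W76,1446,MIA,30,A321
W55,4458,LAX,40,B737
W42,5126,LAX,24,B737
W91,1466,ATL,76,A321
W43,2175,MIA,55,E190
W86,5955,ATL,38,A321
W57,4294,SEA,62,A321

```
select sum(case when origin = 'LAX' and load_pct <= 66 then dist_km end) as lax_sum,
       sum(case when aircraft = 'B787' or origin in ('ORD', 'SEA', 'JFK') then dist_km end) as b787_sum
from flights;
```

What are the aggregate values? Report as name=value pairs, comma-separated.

lax_sum=9584, b787_sum=14699

[lax_sum: origin = 'LAX' and load_pct <= 66]
flight=W40: ✗
flight=W27: ✗
flight=W22: ✗
flight=W75: ✗
flight=W76: ✗
flight=W55: ✓ → 4458
flight=W42: ✓ → 5126
flight=W91: ✗
flight=W43: ✗
flight=W86: ✗
flight=W57: ✗
lax_sum = 4458 + 5126 = 9584
—
[b787_sum: aircraft = 'B787' or origin in ('ORD', 'SEA', 'JFK')]
flight=W40: ✓ → 1413
flight=W27: ✗
flight=W22: ✓ → 4523
flight=W75: ✓ → 4469
flight=W76: ✗
flight=W55: ✗
flight=W42: ✗
flight=W91: ✗
flight=W43: ✗
flight=W86: ✗
flight=W57: ✓ → 4294
b787_sum = 1413 + 4523 + 4469 + 4294 = 14699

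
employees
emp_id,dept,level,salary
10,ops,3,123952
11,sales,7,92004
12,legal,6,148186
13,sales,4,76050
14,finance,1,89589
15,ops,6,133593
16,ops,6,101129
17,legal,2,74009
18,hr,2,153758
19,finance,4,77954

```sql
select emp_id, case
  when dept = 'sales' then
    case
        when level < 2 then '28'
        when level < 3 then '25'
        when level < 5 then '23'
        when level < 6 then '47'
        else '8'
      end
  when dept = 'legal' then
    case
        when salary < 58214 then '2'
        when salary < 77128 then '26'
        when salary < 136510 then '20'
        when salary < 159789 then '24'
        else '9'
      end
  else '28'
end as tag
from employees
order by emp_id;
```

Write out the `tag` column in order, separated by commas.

28, 8, 24, 23, 28, 28, 28, 26, 28, 28

emp_id=10: dept='ops' → outer ELSE → 28
emp_id=11: dept='sales' → inner[ELSE] → 8
emp_id=12: dept='legal' → inner[salary < 159789] → 24
emp_id=13: dept='sales' → inner[level < 5] → 23
emp_id=14: dept='finance' → outer ELSE → 28
emp_id=15: dept='ops' → outer ELSE → 28
emp_id=16: dept='ops' → outer ELSE → 28
emp_id=17: dept='legal' → inner[salary < 77128] → 26
emp_id=18: dept='hr' → outer ELSE → 28
emp_id=19: dept='finance' → outer ELSE → 28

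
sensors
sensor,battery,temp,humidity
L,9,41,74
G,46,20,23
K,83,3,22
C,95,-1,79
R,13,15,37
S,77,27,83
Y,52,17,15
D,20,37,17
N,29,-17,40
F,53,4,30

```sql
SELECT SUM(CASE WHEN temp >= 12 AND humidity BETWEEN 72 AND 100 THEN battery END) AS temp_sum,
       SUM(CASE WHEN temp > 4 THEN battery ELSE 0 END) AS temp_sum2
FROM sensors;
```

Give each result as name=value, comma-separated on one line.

temp_sum=86, temp_sum2=217

[temp_sum: temp >= 12 AND humidity BETWEEN 72 AND 100]
sensor=L: ✓ → 9
sensor=G: ✗
sensor=K: ✗
sensor=C: ✗
sensor=R: ✗
sensor=S: ✓ → 77
sensor=Y: ✗
sensor=D: ✗
sensor=N: ✗
sensor=F: ✗
temp_sum = 9 + 77 = 86
—
[temp_sum2: temp > 4]
sensor=L: ✓ → 9
sensor=G: ✓ → 46
sensor=K: ✗
sensor=C: ✗
sensor=R: ✓ → 13
sensor=S: ✓ → 77
sensor=Y: ✓ → 52
sensor=D: ✓ → 20
sensor=N: ✗
sensor=F: ✗
temp_sum2 = 9 + 46 + 13 + 77 + 52 + 20 = 217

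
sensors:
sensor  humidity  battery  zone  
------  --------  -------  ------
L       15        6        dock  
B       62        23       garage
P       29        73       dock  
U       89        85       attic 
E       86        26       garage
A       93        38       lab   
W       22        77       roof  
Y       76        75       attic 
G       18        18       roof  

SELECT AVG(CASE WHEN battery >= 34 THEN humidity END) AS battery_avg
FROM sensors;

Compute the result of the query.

sensor=L: ✗
sensor=B: ✗
sensor=P: ✓ → 29
sensor=U: ✓ → 89
sensor=E: ✗
sensor=A: ✓ → 93
sensor=W: ✓ → 22
sensor=Y: ✓ → 76
sensor=G: ✗
battery_avg = (29 + 89 + 93 + 22 + 76) / 5 = 61.8

61.8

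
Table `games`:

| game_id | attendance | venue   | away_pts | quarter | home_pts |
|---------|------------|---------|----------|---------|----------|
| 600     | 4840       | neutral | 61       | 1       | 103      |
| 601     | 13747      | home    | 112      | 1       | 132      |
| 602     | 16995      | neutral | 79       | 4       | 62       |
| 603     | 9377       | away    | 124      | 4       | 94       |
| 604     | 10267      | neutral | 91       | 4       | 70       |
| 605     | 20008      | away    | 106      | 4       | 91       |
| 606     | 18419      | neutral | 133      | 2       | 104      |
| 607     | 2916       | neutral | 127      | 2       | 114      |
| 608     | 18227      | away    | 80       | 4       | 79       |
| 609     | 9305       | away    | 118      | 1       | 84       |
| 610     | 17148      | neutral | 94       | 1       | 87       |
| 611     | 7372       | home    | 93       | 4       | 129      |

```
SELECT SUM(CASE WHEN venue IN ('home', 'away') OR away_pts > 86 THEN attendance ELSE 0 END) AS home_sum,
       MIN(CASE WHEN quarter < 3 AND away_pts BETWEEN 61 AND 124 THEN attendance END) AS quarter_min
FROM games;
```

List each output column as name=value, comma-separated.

home_sum=126786, quarter_min=4840

[home_sum: venue IN ('home', 'away') OR away_pts > 86]
game_id=600: ✗
game_id=601: ✓ → 13747
game_id=602: ✗
game_id=603: ✓ → 9377
game_id=604: ✓ → 10267
game_id=605: ✓ → 20008
game_id=606: ✓ → 18419
game_id=607: ✓ → 2916
game_id=608: ✓ → 18227
game_id=609: ✓ → 9305
game_id=610: ✓ → 17148
game_id=611: ✓ → 7372
home_sum = 13747 + 9377 + 10267 + 20008 + 18419 + 2916 + 18227 + 9305 + 17148 + 7372 = 126786
—
[quarter_min: quarter < 3 AND away_pts BETWEEN 61 AND 124]
game_id=600: ✓ → 4840
game_id=601: ✓ → 13747
game_id=602: ✗
game_id=603: ✗
game_id=604: ✗
game_id=605: ✗
game_id=606: ✗
game_id=607: ✗
game_id=608: ✗
game_id=609: ✓ → 9305
game_id=610: ✓ → 17148
game_id=611: ✗
quarter_min = MIN(4840, 13747, 9305, 17148) = 4840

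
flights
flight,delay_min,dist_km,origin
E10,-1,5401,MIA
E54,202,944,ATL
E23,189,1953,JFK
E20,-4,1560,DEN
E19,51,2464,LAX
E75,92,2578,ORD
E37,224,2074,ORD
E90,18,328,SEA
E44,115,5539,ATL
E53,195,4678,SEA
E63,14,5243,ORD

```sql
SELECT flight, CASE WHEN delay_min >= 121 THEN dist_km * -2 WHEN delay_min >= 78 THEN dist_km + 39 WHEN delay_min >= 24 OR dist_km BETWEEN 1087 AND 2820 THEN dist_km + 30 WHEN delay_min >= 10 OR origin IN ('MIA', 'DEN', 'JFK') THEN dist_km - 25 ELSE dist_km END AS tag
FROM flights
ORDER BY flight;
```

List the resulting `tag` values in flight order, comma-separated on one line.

5376, 2494, 1590, -3906, -4148, 5578, -9356, -1888, 5218, 2617, 303

flight=E10: delay_min >= 10 OR origin IN ('MIA', 'DEN', 'JFK') → 5376
flight=E19: delay_min >= 24 OR dist_km BETWEEN 1087 AND 2820 → 2494
flight=E20: delay_min >= 24 OR dist_km BETWEEN 1087 AND 2820 → 1590
flight=E23: delay_min >= 121 → -3906
flight=E37: delay_min >= 121 → -4148
flight=E44: delay_min >= 78 → 5578
flight=E53: delay_min >= 121 → -9356
flight=E54: delay_min >= 121 → -1888
flight=E63: delay_min >= 10 OR origin IN ('MIA', 'DEN', 'JFK') → 5218
flight=E75: delay_min >= 78 → 2617
flight=E90: delay_min >= 10 OR origin IN ('MIA', 'DEN', 'JFK') → 303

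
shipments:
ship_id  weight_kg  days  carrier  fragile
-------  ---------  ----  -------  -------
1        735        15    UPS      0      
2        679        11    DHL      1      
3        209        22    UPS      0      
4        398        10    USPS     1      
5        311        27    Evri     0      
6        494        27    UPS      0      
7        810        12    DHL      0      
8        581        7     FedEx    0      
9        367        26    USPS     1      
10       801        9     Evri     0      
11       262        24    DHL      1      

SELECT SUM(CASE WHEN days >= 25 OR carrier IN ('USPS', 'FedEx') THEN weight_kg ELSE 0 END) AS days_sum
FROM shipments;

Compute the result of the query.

ship_id=1: ✗
ship_id=2: ✗
ship_id=3: ✗
ship_id=4: ✓ → 398
ship_id=5: ✓ → 311
ship_id=6: ✓ → 494
ship_id=7: ✗
ship_id=8: ✓ → 581
ship_id=9: ✓ → 367
ship_id=10: ✗
ship_id=11: ✗
days_sum = 398 + 311 + 494 + 581 + 367 = 2151

2151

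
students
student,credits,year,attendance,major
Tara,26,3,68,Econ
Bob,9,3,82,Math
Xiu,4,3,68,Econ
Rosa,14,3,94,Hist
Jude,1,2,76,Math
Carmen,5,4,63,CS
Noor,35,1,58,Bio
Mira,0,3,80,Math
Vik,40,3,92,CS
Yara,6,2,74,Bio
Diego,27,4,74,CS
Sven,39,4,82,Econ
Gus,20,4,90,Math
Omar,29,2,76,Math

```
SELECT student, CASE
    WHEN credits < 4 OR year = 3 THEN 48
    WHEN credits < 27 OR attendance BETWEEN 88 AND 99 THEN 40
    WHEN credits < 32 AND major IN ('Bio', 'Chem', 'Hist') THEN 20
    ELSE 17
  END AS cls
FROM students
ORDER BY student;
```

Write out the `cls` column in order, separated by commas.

student=Bob: credits < 4 OR year = 3 → 48
student=Carmen: credits < 27 OR attendance BETWEEN 88 AND 99 → 40
student=Diego: ELSE → 17
student=Gus: credits < 27 OR attendance BETWEEN 88 AND 99 → 40
student=Jude: credits < 4 OR year = 3 → 48
student=Mira: credits < 4 OR year = 3 → 48
student=Noor: ELSE → 17
student=Omar: ELSE → 17
student=Rosa: credits < 4 OR year = 3 → 48
student=Sven: ELSE → 17
student=Tara: credits < 4 OR year = 3 → 48
student=Vik: credits < 4 OR year = 3 → 48
student=Xiu: credits < 4 OR year = 3 → 48
student=Yara: credits < 27 OR attendance BETWEEN 88 AND 99 → 40

48, 40, 17, 40, 48, 48, 17, 17, 48, 17, 48, 48, 48, 40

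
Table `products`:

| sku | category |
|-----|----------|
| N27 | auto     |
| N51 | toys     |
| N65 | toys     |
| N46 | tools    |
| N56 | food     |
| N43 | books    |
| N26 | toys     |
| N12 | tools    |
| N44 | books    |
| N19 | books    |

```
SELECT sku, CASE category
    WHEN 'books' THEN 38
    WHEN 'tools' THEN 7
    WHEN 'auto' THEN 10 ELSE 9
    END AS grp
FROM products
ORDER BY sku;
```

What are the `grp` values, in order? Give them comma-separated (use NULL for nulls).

7, 38, 9, 10, 38, 38, 7, 9, 9, 9

sku=N12: category='tools' → 7
sku=N19: category='books' → 38
sku=N26: ELSE → 9
sku=N27: category='auto' → 10
sku=N43: category='books' → 38
sku=N44: category='books' → 38
sku=N46: category='tools' → 7
sku=N51: ELSE → 9
sku=N56: ELSE → 9
sku=N65: ELSE → 9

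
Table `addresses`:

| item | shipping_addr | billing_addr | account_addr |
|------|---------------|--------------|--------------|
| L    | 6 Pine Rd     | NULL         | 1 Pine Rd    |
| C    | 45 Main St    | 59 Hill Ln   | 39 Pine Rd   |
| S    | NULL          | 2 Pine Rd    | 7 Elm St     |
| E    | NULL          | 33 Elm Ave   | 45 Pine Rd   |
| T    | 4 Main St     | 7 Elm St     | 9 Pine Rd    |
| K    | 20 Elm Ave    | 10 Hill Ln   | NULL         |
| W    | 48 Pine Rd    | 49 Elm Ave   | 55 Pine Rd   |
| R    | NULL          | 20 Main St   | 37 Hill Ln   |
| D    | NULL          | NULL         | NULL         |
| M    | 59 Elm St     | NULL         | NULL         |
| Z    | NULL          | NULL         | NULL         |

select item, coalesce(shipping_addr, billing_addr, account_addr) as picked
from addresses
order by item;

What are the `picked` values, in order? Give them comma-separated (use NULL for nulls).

45 Main St, NULL, 33 Elm Ave, 20 Elm Ave, 6 Pine Rd, 59 Elm St, 20 Main St, 2 Pine Rd, 4 Main St, 48 Pine Rd, NULL

item=C: shipping_addr=45 Main St → 45 Main St
item=D: shipping_addr=NULL, billing_addr=NULL, account_addr=NULL (all NULL) → NULL
item=E: shipping_addr=NULL, billing_addr=33 Elm Ave → 33 Elm Ave
item=K: shipping_addr=20 Elm Ave → 20 Elm Ave
item=L: shipping_addr=6 Pine Rd → 6 Pine Rd
item=M: shipping_addr=59 Elm St → 59 Elm St
item=R: shipping_addr=NULL, billing_addr=20 Main St → 20 Main St
item=S: shipping_addr=NULL, billing_addr=2 Pine Rd → 2 Pine Rd
item=T: shipping_addr=4 Main St → 4 Main St
item=W: shipping_addr=48 Pine Rd → 48 Pine Rd
item=Z: shipping_addr=NULL, billing_addr=NULL, account_addr=NULL (all NULL) → NULL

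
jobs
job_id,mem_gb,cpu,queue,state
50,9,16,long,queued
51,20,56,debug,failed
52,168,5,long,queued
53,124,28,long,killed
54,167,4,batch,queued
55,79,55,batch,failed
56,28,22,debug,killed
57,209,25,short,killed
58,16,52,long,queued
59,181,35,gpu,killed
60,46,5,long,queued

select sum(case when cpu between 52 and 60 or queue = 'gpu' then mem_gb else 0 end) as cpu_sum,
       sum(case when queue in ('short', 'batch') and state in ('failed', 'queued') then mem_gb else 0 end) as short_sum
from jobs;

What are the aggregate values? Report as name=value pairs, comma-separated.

[cpu_sum: cpu between 52 and 60 or queue = 'gpu']
job_id=50: ✗
job_id=51: ✓ → 20
job_id=52: ✗
job_id=53: ✗
job_id=54: ✗
job_id=55: ✓ → 79
job_id=56: ✗
job_id=57: ✗
job_id=58: ✓ → 16
job_id=59: ✓ → 181
job_id=60: ✗
cpu_sum = 20 + 79 + 16 + 181 = 296
—
[short_sum: queue in ('short', 'batch') and state in ('failed', 'queued')]
job_id=50: ✗
job_id=51: ✗
job_id=52: ✗
job_id=53: ✗
job_id=54: ✓ → 167
job_id=55: ✓ → 79
job_id=56: ✗
job_id=57: ✗
job_id=58: ✗
job_id=59: ✗
job_id=60: ✗
short_sum = 167 + 79 = 246

cpu_sum=296, short_sum=246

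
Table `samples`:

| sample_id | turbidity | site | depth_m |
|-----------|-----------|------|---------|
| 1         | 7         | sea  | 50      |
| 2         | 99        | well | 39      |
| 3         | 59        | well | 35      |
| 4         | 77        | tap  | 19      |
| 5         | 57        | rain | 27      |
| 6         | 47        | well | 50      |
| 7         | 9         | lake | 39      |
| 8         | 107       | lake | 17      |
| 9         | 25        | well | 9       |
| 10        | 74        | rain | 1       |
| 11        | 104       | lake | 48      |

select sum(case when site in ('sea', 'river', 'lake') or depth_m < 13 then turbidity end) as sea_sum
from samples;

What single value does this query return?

sample_id=1: ✓ → 7
sample_id=2: ✗
sample_id=3: ✗
sample_id=4: ✗
sample_id=5: ✗
sample_id=6: ✗
sample_id=7: ✓ → 9
sample_id=8: ✓ → 107
sample_id=9: ✓ → 25
sample_id=10: ✓ → 74
sample_id=11: ✓ → 104
sea_sum = 7 + 9 + 107 + 25 + 74 + 104 = 326

326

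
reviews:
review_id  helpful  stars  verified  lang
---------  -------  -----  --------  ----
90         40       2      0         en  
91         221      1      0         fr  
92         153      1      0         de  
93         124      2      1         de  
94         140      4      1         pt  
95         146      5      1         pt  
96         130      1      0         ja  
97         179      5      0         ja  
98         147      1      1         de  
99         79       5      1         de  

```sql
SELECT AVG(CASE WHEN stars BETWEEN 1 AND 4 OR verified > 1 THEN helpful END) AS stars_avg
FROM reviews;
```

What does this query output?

136.4285714286

review_id=90: ✓ → 40
review_id=91: ✓ → 221
review_id=92: ✓ → 153
review_id=93: ✓ → 124
review_id=94: ✓ → 140
review_id=95: ✗
review_id=96: ✓ → 130
review_id=97: ✗
review_id=98: ✓ → 147
review_id=99: ✗
stars_avg = (40 + 221 + 153 + 124 + 140 + 130 + 147) / 7 = 136.4285714286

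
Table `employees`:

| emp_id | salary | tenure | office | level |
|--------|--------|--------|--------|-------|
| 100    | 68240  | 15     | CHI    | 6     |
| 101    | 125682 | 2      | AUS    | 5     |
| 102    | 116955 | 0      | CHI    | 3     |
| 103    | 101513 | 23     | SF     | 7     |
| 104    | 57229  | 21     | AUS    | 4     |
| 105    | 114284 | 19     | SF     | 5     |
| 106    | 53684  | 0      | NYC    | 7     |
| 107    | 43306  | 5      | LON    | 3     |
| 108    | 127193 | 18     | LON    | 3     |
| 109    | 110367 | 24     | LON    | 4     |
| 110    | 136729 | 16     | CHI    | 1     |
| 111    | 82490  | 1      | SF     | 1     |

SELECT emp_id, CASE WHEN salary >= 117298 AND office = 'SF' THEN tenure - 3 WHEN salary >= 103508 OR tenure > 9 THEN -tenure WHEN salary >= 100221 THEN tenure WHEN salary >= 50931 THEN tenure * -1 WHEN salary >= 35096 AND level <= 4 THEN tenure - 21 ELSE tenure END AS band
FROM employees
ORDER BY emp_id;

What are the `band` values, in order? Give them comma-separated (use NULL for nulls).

emp_id=100: salary >= 103508 OR tenure > 9 → -15
emp_id=101: salary >= 103508 OR tenure > 9 → -2
emp_id=102: salary >= 103508 OR tenure > 9 → 0
emp_id=103: salary >= 103508 OR tenure > 9 → -23
emp_id=104: salary >= 103508 OR tenure > 9 → -21
emp_id=105: salary >= 103508 OR tenure > 9 → -19
emp_id=106: salary >= 50931 → 0
emp_id=107: salary >= 35096 AND level <= 4 → -16
emp_id=108: salary >= 103508 OR tenure > 9 → -18
emp_id=109: salary >= 103508 OR tenure > 9 → -24
emp_id=110: salary >= 103508 OR tenure > 9 → -16
emp_id=111: salary >= 50931 → -1

-15, -2, 0, -23, -21, -19, 0, -16, -18, -24, -16, -1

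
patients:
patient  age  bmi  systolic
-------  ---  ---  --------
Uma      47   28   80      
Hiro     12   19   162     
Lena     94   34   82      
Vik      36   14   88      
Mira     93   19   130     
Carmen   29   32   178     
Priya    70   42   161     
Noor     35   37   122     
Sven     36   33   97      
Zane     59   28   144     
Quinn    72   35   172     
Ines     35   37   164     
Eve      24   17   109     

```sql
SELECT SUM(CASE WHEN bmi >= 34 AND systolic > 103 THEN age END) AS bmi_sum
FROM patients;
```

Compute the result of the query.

patient=Uma: ✗
patient=Hiro: ✗
patient=Lena: ✗
patient=Vik: ✗
patient=Mira: ✗
patient=Carmen: ✗
patient=Priya: ✓ → 70
patient=Noor: ✓ → 35
patient=Sven: ✗
patient=Zane: ✗
patient=Quinn: ✓ → 72
patient=Ines: ✓ → 35
patient=Eve: ✗
bmi_sum = 70 + 35 + 72 + 35 = 212

212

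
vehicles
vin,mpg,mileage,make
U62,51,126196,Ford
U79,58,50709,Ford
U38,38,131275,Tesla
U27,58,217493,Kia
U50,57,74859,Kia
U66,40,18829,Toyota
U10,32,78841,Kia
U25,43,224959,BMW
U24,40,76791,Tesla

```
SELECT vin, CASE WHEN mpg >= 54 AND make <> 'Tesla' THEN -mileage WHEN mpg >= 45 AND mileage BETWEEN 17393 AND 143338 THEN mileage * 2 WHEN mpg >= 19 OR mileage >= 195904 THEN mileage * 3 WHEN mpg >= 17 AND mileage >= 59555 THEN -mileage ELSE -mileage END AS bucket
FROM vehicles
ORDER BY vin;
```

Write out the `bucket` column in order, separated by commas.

236523, 230373, 674877, -217493, 393825, -74859, 252392, 56487, -50709

vin=U10: mpg >= 19 OR mileage >= 195904 → 236523
vin=U24: mpg >= 19 OR mileage >= 195904 → 230373
vin=U25: mpg >= 19 OR mileage >= 195904 → 674877
vin=U27: mpg >= 54 AND make <> 'Tesla' → -217493
vin=U38: mpg >= 19 OR mileage >= 195904 → 393825
vin=U50: mpg >= 54 AND make <> 'Tesla' → -74859
vin=U62: mpg >= 45 AND mileage BETWEEN 17393 AND 143338 → 252392
vin=U66: mpg >= 19 OR mileage >= 195904 → 56487
vin=U79: mpg >= 54 AND make <> 'Tesla' → -50709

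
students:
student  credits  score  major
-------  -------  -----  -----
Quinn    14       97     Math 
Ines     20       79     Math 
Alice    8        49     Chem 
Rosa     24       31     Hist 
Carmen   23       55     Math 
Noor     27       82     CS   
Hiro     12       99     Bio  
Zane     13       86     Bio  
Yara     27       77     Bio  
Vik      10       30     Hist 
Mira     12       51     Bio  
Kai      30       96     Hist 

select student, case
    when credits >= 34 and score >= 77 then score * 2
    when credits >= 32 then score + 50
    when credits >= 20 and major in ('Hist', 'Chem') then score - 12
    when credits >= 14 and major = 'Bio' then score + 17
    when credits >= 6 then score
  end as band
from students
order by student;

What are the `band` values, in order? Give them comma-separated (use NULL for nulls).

49, 55, 99, 79, 84, 51, 82, 97, 19, 30, 94, 86

student=Alice: credits >= 6 → 49
student=Carmen: credits >= 6 → 55
student=Hiro: credits >= 6 → 99
student=Ines: credits >= 6 → 79
student=Kai: credits >= 20 and major in ('Hist', 'Chem') → 84
student=Mira: credits >= 6 → 51
student=Noor: credits >= 6 → 82
student=Quinn: credits >= 6 → 97
student=Rosa: credits >= 20 and major in ('Hist', 'Chem') → 19
student=Vik: credits >= 6 → 30
student=Yara: credits >= 14 and major = 'Bio' → 94
student=Zane: credits >= 6 → 86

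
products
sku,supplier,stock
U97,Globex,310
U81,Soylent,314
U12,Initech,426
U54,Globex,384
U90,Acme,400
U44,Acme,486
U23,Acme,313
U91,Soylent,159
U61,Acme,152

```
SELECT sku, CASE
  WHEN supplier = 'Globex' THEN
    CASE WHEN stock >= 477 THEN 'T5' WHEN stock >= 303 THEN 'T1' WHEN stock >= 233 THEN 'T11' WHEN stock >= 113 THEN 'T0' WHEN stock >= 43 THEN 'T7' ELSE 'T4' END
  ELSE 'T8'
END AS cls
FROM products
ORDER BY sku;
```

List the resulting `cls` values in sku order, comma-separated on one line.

T8, T8, T8, T1, T8, T8, T8, T8, T1

sku=U12: supplier='Initech' → outer ELSE → T8
sku=U23: supplier='Acme' → outer ELSE → T8
sku=U44: supplier='Acme' → outer ELSE → T8
sku=U54: supplier='Globex' → inner[stock >= 303] → T1
sku=U61: supplier='Acme' → outer ELSE → T8
sku=U81: supplier='Soylent' → outer ELSE → T8
sku=U90: supplier='Acme' → outer ELSE → T8
sku=U91: supplier='Soylent' → outer ELSE → T8
sku=U97: supplier='Globex' → inner[stock >= 303] → T1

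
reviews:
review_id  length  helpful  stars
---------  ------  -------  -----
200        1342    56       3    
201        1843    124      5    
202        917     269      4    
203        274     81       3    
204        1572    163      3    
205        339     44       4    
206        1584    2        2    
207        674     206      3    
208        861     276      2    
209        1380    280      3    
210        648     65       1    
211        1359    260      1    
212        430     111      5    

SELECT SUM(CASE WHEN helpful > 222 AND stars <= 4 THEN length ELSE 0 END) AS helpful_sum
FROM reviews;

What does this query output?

review_id=200: ✗
review_id=201: ✗
review_id=202: ✓ → 917
review_id=203: ✗
review_id=204: ✗
review_id=205: ✗
review_id=206: ✗
review_id=207: ✗
review_id=208: ✓ → 861
review_id=209: ✓ → 1380
review_id=210: ✗
review_id=211: ✓ → 1359
review_id=212: ✗
helpful_sum = 917 + 861 + 1380 + 1359 = 4517

4517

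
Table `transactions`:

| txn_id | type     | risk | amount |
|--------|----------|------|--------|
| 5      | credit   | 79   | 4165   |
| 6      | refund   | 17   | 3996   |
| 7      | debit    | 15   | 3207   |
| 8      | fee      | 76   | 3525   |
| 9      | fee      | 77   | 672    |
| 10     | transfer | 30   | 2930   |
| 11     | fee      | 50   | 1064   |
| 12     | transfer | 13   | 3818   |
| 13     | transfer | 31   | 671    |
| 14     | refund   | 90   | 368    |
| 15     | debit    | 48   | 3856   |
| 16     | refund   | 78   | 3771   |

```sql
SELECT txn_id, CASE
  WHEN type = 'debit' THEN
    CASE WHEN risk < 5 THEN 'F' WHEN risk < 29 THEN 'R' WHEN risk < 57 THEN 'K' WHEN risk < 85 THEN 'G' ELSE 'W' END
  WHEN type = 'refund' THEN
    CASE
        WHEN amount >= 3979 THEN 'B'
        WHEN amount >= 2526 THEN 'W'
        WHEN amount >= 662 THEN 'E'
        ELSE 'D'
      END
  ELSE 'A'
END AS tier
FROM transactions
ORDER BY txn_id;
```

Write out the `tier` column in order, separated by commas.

txn_id=5: type='credit' → outer ELSE → A
txn_id=6: type='refund' → inner[amount >= 3979] → B
txn_id=7: type='debit' → inner[risk < 29] → R
txn_id=8: type='fee' → outer ELSE → A
txn_id=9: type='fee' → outer ELSE → A
txn_id=10: type='transfer' → outer ELSE → A
txn_id=11: type='fee' → outer ELSE → A
txn_id=12: type='transfer' → outer ELSE → A
txn_id=13: type='transfer' → outer ELSE → A
txn_id=14: type='refund' → inner[ELSE] → D
txn_id=15: type='debit' → inner[risk < 57] → K
txn_id=16: type='refund' → inner[amount >= 2526] → W

A, B, R, A, A, A, A, A, A, D, K, W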